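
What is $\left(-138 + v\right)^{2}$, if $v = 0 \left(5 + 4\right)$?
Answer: $19044$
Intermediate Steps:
$v = 0$ ($v = 0 \cdot 9 = 0$)
$\left(-138 + v\right)^{2} = \left(-138 + 0\right)^{2} = \left(-138\right)^{2} = 19044$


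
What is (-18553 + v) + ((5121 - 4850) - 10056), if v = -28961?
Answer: -57299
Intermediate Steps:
(-18553 + v) + ((5121 - 4850) - 10056) = (-18553 - 28961) + ((5121 - 4850) - 10056) = -47514 + (271 - 10056) = -47514 - 9785 = -57299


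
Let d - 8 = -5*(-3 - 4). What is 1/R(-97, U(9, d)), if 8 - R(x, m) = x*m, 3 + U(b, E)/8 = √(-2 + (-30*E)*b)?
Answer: -145/437365632 - 97*I*√2903/437365632 ≈ -3.3153e-7 - 1.195e-5*I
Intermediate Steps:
d = 43 (d = 8 - 5*(-3 - 4) = 8 - 5*(-7) = 8 + 35 = 43)
U(b, E) = -24 + 8*√(-2 - 30*E*b) (U(b, E) = -24 + 8*√(-2 + (-30*E)*b) = -24 + 8*√(-2 - 30*E*b))
R(x, m) = 8 - m*x (R(x, m) = 8 - x*m = 8 - m*x)
1/R(-97, U(9, d)) = 1/(8 - 1*(-24 + 8*√(-2 - 30*43*9))*(-97)) = 1/(8 - 1*(-24 + 8*√(-2 - 11610))*(-97)) = 1/(8 - 1*(-24 + 8*√(-11612))*(-97)) = 1/(8 - 1*(-24 + 8*(2*I*√2903))*(-97)) = 1/(8 - 1*(-24 + 16*I*√2903)*(-97)) = 1/(8 + (-2328 + 1552*I*√2903)) = 1/(-2320 + 1552*I*√2903)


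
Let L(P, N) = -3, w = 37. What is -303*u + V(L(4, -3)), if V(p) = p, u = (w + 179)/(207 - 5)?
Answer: -327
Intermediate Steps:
u = 108/101 (u = (37 + 179)/(207 - 5) = 216/202 = 216*(1/202) = 108/101 ≈ 1.0693)
-303*u + V(L(4, -3)) = -303*108/101 - 3 = -324 - 3 = -327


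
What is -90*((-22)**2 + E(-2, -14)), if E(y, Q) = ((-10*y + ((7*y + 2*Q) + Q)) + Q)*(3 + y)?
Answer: -39060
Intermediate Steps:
E(y, Q) = (3 + y)*(-3*y + 4*Q) (E(y, Q) = ((-10*y + ((2*Q + 7*y) + Q)) + Q)*(3 + y) = ((-10*y + (3*Q + 7*y)) + Q)*(3 + y) = ((-3*y + 3*Q) + Q)*(3 + y) = (-3*y + 4*Q)*(3 + y) = (3 + y)*(-3*y + 4*Q))
-90*((-22)**2 + E(-2, -14)) = -90*((-22)**2 + (-9*(-2) - 3*(-2)**2 + 12*(-14) + 4*(-14)*(-2))) = -90*(484 + (18 - 3*4 - 168 + 112)) = -90*(484 + (18 - 12 - 168 + 112)) = -90*(484 - 50) = -90*434 = -39060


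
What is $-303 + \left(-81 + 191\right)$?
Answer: $-193$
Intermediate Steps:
$-303 + \left(-81 + 191\right) = -303 + 110 = -193$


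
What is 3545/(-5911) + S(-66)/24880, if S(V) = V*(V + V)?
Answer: -4587871/18383210 ≈ -0.24957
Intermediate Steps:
S(V) = 2*V² (S(V) = V*(2*V) = 2*V²)
3545/(-5911) + S(-66)/24880 = 3545/(-5911) + (2*(-66)²)/24880 = 3545*(-1/5911) + (2*4356)*(1/24880) = -3545/5911 + 8712*(1/24880) = -3545/5911 + 1089/3110 = -4587871/18383210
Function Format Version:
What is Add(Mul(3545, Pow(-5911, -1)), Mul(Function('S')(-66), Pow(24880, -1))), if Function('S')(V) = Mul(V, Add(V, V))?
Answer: Rational(-4587871, 18383210) ≈ -0.24957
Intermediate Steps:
Function('S')(V) = Mul(2, Pow(V, 2)) (Function('S')(V) = Mul(V, Mul(2, V)) = Mul(2, Pow(V, 2)))
Add(Mul(3545, Pow(-5911, -1)), Mul(Function('S')(-66), Pow(24880, -1))) = Add(Mul(3545, Pow(-5911, -1)), Mul(Mul(2, Pow(-66, 2)), Pow(24880, -1))) = Add(Mul(3545, Rational(-1, 5911)), Mul(Mul(2, 4356), Rational(1, 24880))) = Add(Rational(-3545, 5911), Mul(8712, Rational(1, 24880))) = Add(Rational(-3545, 5911), Rational(1089, 3110)) = Rational(-4587871, 18383210)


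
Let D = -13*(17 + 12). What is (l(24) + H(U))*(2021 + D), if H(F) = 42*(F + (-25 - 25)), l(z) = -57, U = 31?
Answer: -1405620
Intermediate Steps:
H(F) = -2100 + 42*F (H(F) = 42*(F - 50) = 42*(-50 + F) = -2100 + 42*F)
D = -377 (D = -13*29 = -377)
(l(24) + H(U))*(2021 + D) = (-57 + (-2100 + 42*31))*(2021 - 377) = (-57 + (-2100 + 1302))*1644 = (-57 - 798)*1644 = -855*1644 = -1405620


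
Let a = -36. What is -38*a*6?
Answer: 8208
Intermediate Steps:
-38*a*6 = -38*(-36)*6 = 1368*6 = 8208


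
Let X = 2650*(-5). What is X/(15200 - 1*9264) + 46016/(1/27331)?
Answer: 70429144451/56 ≈ 1.2577e+9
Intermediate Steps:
X = -13250
X/(15200 - 1*9264) + 46016/(1/27331) = -13250/(15200 - 1*9264) + 46016/(1/27331) = -13250/(15200 - 9264) + 46016/(1/27331) = -13250/5936 + 46016*27331 = -13250*1/5936 + 1257663296 = -125/56 + 1257663296 = 70429144451/56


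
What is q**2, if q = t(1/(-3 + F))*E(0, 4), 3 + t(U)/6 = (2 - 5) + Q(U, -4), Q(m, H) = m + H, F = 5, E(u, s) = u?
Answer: 0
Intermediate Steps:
Q(m, H) = H + m
t(U) = -60 + 6*U (t(U) = -18 + 6*((2 - 5) + (-4 + U)) = -18 + 6*(-3 + (-4 + U)) = -18 + 6*(-7 + U) = -18 + (-42 + 6*U) = -60 + 6*U)
q = 0 (q = (-60 + 6/(-3 + 5))*0 = (-60 + 6/2)*0 = (-60 + 6*(1/2))*0 = (-60 + 3)*0 = -57*0 = 0)
q**2 = 0**2 = 0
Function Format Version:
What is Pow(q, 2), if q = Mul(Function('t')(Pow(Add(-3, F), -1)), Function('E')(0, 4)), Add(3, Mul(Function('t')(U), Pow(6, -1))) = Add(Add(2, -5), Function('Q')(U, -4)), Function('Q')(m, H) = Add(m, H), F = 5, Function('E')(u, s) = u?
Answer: 0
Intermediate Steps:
Function('Q')(m, H) = Add(H, m)
Function('t')(U) = Add(-60, Mul(6, U)) (Function('t')(U) = Add(-18, Mul(6, Add(Add(2, -5), Add(-4, U)))) = Add(-18, Mul(6, Add(-3, Add(-4, U)))) = Add(-18, Mul(6, Add(-7, U))) = Add(-18, Add(-42, Mul(6, U))) = Add(-60, Mul(6, U)))
q = 0 (q = Mul(Add(-60, Mul(6, Pow(Add(-3, 5), -1))), 0) = Mul(Add(-60, Mul(6, Pow(2, -1))), 0) = Mul(Add(-60, Mul(6, Rational(1, 2))), 0) = Mul(Add(-60, 3), 0) = Mul(-57, 0) = 0)
Pow(q, 2) = Pow(0, 2) = 0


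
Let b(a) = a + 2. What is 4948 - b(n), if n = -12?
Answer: 4958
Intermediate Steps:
b(a) = 2 + a
4948 - b(n) = 4948 - (2 - 12) = 4948 - 1*(-10) = 4948 + 10 = 4958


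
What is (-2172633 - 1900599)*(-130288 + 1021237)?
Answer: -3629041977168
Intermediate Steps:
(-2172633 - 1900599)*(-130288 + 1021237) = -4073232*890949 = -3629041977168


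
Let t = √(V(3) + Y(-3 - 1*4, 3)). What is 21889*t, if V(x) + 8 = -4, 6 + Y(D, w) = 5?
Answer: 21889*I*√13 ≈ 78922.0*I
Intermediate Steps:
Y(D, w) = -1 (Y(D, w) = -6 + 5 = -1)
V(x) = -12 (V(x) = -8 - 4 = -12)
t = I*√13 (t = √(-12 - 1) = √(-13) = I*√13 ≈ 3.6056*I)
21889*t = 21889*(I*√13) = 21889*I*√13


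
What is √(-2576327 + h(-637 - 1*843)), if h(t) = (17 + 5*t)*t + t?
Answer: √8349033 ≈ 2889.5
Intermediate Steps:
h(t) = t + t*(17 + 5*t) (h(t) = t*(17 + 5*t) + t = t + t*(17 + 5*t))
√(-2576327 + h(-637 - 1*843)) = √(-2576327 + (-637 - 1*843)*(18 + 5*(-637 - 1*843))) = √(-2576327 + (-637 - 843)*(18 + 5*(-637 - 843))) = √(-2576327 - 1480*(18 + 5*(-1480))) = √(-2576327 - 1480*(18 - 7400)) = √(-2576327 - 1480*(-7382)) = √(-2576327 + 10925360) = √8349033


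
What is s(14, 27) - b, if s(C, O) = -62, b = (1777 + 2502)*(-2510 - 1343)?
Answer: 16486925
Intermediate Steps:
b = -16486987 (b = 4279*(-3853) = -16486987)
s(14, 27) - b = -62 - 1*(-16486987) = -62 + 16486987 = 16486925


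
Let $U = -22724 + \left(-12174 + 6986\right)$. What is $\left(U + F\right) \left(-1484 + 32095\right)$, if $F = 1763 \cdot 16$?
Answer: $9060856$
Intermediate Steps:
$F = 28208$
$U = -27912$ ($U = -22724 - 5188 = -27912$)
$\left(U + F\right) \left(-1484 + 32095\right) = \left(-27912 + 28208\right) \left(-1484 + 32095\right) = 296 \cdot 30611 = 9060856$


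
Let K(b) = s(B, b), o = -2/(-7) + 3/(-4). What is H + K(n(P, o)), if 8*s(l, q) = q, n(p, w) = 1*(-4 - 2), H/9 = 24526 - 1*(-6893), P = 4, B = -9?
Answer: 1131081/4 ≈ 2.8277e+5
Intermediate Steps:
H = 282771 (H = 9*(24526 - 1*(-6893)) = 9*(24526 + 6893) = 9*31419 = 282771)
o = -13/28 (o = -2*(-⅐) + 3*(-¼) = 2/7 - ¾ = -13/28 ≈ -0.46429)
n(p, w) = -6 (n(p, w) = 1*(-6) = -6)
s(l, q) = q/8
K(b) = b/8
H + K(n(P, o)) = 282771 + (⅛)*(-6) = 282771 - ¾ = 1131081/4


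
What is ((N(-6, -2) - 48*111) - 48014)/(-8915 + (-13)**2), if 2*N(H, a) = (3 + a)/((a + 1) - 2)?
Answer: 320053/52476 ≈ 6.0990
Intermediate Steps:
N(H, a) = (3 + a)/(2*(-1 + a)) (N(H, a) = ((3 + a)/((a + 1) - 2))/2 = ((3 + a)/((1 + a) - 2))/2 = ((3 + a)/(-1 + a))/2 = (3 + a)/(2*(-1 + a)))
((N(-6, -2) - 48*111) - 48014)/(-8915 + (-13)**2) = (((3 - 2)/(2*(-1 - 2)) - 48*111) - 48014)/(-8915 + (-13)**2) = (((1/2)*1/(-3) - 5328) - 48014)/(-8915 + 169) = (((1/2)*(-1/3)*1 - 5328) - 48014)/(-8746) = ((-1/6 - 5328) - 48014)*(-1/8746) = (-31969/6 - 48014)*(-1/8746) = -320053/6*(-1/8746) = 320053/52476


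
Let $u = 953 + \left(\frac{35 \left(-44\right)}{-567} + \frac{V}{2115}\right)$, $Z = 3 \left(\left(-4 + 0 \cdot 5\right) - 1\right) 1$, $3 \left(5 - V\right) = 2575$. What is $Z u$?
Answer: $- \frac{18184375}{1269} \approx -14330.0$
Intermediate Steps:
$V = - \frac{2560}{3}$ ($V = 5 - \frac{2575}{3} = - \frac{2560}{3} \approx -853.33$)
$Z = -15$ ($Z = 3 \left(\left(-4 + 0\right) - 1\right) 1 = 3 \left(-4 - 1\right) 1 = 3 \left(-5\right) 1 = \left(-15\right) 1 = -15$)
$u = \frac{3636875}{3807}$ ($u = 953 - \left(\frac{512}{1269} - \frac{35 \left(-44\right)}{-567}\right) = 953 - - \frac{8804}{3807} = 953 + \left(\frac{220}{81} - \frac{512}{1269}\right) = 953 + \frac{8804}{3807} = \frac{3636875}{3807} \approx 955.31$)
$Z u = \left(-15\right) \frac{3636875}{3807} = - \frac{18184375}{1269}$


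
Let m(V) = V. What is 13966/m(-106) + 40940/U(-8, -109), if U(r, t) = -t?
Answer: 1408673/5777 ≈ 243.84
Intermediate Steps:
13966/m(-106) + 40940/U(-8, -109) = 13966/(-106) + 40940/((-1*(-109))) = 13966*(-1/106) + 40940/109 = -6983/53 + 40940*(1/109) = -6983/53 + 40940/109 = 1408673/5777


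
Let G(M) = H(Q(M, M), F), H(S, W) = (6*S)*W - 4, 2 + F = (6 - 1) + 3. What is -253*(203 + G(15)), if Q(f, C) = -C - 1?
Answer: 95381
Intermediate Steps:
F = 6 (F = -2 + ((6 - 1) + 3) = -2 + (5 + 3) = -2 + 8 = 6)
Q(f, C) = -1 - C
H(S, W) = -4 + 6*S*W (H(S, W) = 6*S*W - 4 = -4 + 6*S*W)
G(M) = -40 - 36*M (G(M) = -4 + 6*(-1 - M)*6 = -4 + (-36 - 36*M) = -40 - 36*M)
-253*(203 + G(15)) = -253*(203 + (-40 - 36*15)) = -253*(203 + (-40 - 540)) = -253*(203 - 580) = -253*(-377) = 95381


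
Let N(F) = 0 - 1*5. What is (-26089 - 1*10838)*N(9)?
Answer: 184635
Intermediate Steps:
N(F) = -5 (N(F) = 0 - 5 = -5)
(-26089 - 1*10838)*N(9) = (-26089 - 1*10838)*(-5) = (-26089 - 10838)*(-5) = -36927*(-5) = 184635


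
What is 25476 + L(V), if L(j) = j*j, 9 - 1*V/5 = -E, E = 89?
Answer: 265576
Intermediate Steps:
V = 490 (V = 45 - (-5)*89 = 45 - 5*(-89) = 45 + 445 = 490)
L(j) = j**2
25476 + L(V) = 25476 + 490**2 = 25476 + 240100 = 265576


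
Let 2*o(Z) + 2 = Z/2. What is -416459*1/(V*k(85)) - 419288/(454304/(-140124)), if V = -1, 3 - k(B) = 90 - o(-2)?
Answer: 313148787311/2512869 ≈ 1.2462e+5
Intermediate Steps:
o(Z) = -1 + Z/4 (o(Z) = -1 + (Z/2)/2 = -1 + Z/4)
k(B) = -177/2 (k(B) = 3 - (90 - (-1 + (1/4)*(-2))) = 3 - (90 - (-1 - 1/2)) = 3 - (90 - 1*(-3/2)) = 3 - (90 + 3/2) = 3 - 1*183/2 = 3 - 183/2 = -177/2)
-416459*1/(V*k(85)) - 419288/(454304/(-140124)) = -416459/((-177/2*(-1))) - 419288/(454304/(-140124)) = -416459/177/2 - 419288/(454304*(-1/140124)) = -416459*2/177 - 419288/(-113576/35031) = -832918/177 - 419288*(-35031/113576) = -832918/177 + 1836009741/14197 = 313148787311/2512869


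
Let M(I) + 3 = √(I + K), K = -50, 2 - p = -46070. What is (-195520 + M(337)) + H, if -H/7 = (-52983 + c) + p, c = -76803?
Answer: 390475 + √287 ≈ 3.9049e+5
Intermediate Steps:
p = 46072 (p = 2 - 1*(-46070) = 2 + 46070 = 46072)
H = 585998 (H = -7*((-52983 - 76803) + 46072) = -7*(-129786 + 46072) = -7*(-83714) = 585998)
M(I) = -3 + √(-50 + I) (M(I) = -3 + √(I - 50) = -3 + √(-50 + I))
(-195520 + M(337)) + H = (-195520 + (-3 + √(-50 + 337))) + 585998 = (-195520 + (-3 + √287)) + 585998 = (-195523 + √287) + 585998 = 390475 + √287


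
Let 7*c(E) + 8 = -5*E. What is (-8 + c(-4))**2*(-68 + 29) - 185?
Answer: -84569/49 ≈ -1725.9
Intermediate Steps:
c(E) = -8/7 - 5*E/7 (c(E) = -8/7 + (-5*E)/7 = -8/7 - 5*E/7)
(-8 + c(-4))**2*(-68 + 29) - 185 = (-8 + (-8/7 - 5/7*(-4)))**2*(-68 + 29) - 185 = (-8 + (-8/7 + 20/7))**2*(-39) - 185 = (-8 + 12/7)**2*(-39) - 185 = (-44/7)**2*(-39) - 185 = (1936/49)*(-39) - 185 = -75504/49 - 185 = -84569/49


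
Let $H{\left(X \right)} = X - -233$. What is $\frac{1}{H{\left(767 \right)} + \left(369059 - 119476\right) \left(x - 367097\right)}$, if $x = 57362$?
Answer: $- \frac{1}{77304589505} \approx -1.2936 \cdot 10^{-11}$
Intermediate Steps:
$H{\left(X \right)} = 233 + X$ ($H{\left(X \right)} = X + 233 = 233 + X$)
$\frac{1}{H{\left(767 \right)} + \left(369059 - 119476\right) \left(x - 367097\right)} = \frac{1}{\left(233 + 767\right) + \left(369059 - 119476\right) \left(57362 - 367097\right)} = \frac{1}{1000 + 249583 \left(-309735\right)} = \frac{1}{1000 - 77304590505} = \frac{1}{-77304589505} = - \frac{1}{77304589505}$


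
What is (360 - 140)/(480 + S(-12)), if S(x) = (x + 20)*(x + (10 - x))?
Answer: 11/28 ≈ 0.39286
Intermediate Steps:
S(x) = 200 + 10*x (S(x) = (20 + x)*10 = 200 + 10*x)
(360 - 140)/(480 + S(-12)) = (360 - 140)/(480 + (200 + 10*(-12))) = 220/(480 + (200 - 120)) = 220/(480 + 80) = 220/560 = 220*(1/560) = 11/28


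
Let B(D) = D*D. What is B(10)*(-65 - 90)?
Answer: -15500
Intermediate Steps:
B(D) = D²
B(10)*(-65 - 90) = 10²*(-65 - 90) = 100*(-155) = -15500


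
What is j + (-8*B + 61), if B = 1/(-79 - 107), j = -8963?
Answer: -827882/93 ≈ -8902.0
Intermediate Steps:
B = -1/186 (B = 1/(-186) = -1/186 ≈ -0.0053763)
j + (-8*B + 61) = -8963 + (-8*(-1/186) + 61) = -8963 + (4/93 + 61) = -8963 + 5677/93 = -827882/93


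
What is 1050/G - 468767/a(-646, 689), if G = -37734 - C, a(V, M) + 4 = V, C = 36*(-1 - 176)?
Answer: 188471643/261350 ≈ 721.15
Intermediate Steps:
C = -6372 (C = 36*(-177) = -6372)
a(V, M) = -4 + V
G = -31362 (G = -37734 - 1*(-6372) = -37734 + 6372 = -31362)
1050/G - 468767/a(-646, 689) = 1050/(-31362) - 468767/(-4 - 646) = 1050*(-1/31362) - 468767/(-650) = -175/5227 - 468767*(-1/650) = -175/5227 + 36059/50 = 188471643/261350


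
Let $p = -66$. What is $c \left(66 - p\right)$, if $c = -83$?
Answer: $-10956$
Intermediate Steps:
$c \left(66 - p\right) = - 83 \left(66 - -66\right) = - 83 \left(66 + 66\right) = \left(-83\right) 132 = -10956$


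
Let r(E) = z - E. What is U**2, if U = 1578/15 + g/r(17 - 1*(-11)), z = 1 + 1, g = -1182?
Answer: 95902849/4225 ≈ 22699.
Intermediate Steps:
z = 2
r(E) = 2 - E
U = 9793/65 (U = 1578/15 - 1182/(2 - (17 - 1*(-11))) = 1578*(1/15) - 1182/(2 - (17 + 11)) = 526/5 - 1182/(2 - 1*28) = 526/5 - 1182/(2 - 28) = 526/5 - 1182/(-26) = 526/5 - 1182*(-1/26) = 526/5 + 591/13 = 9793/65 ≈ 150.66)
U**2 = (9793/65)**2 = 95902849/4225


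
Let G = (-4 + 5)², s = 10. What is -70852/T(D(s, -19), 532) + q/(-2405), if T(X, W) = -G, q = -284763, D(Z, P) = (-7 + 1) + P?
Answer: 170683823/2405 ≈ 70970.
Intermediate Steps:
G = 1 (G = 1² = 1)
D(Z, P) = -6 + P
T(X, W) = -1 (T(X, W) = -1*1 = -1)
-70852/T(D(s, -19), 532) + q/(-2405) = -70852/(-1) - 284763/(-2405) = -70852*(-1) - 284763*(-1/2405) = 70852 + 284763/2405 = 170683823/2405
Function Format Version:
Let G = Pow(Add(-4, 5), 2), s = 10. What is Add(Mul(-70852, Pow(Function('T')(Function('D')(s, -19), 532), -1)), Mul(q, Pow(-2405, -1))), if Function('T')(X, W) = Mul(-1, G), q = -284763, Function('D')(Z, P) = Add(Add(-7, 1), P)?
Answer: Rational(170683823, 2405) ≈ 70970.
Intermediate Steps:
G = 1 (G = Pow(1, 2) = 1)
Function('D')(Z, P) = Add(-6, P)
Function('T')(X, W) = -1 (Function('T')(X, W) = Mul(-1, 1) = -1)
Add(Mul(-70852, Pow(Function('T')(Function('D')(s, -19), 532), -1)), Mul(q, Pow(-2405, -1))) = Add(Mul(-70852, Pow(-1, -1)), Mul(-284763, Pow(-2405, -1))) = Add(Mul(-70852, -1), Mul(-284763, Rational(-1, 2405))) = Add(70852, Rational(284763, 2405)) = Rational(170683823, 2405)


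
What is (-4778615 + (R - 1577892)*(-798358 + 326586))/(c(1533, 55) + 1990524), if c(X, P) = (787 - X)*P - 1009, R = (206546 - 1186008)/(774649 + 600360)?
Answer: 204711565989899149/535836882273 ≈ 3.8204e+5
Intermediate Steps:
R = -979462/1375009 ≈ -0.71233
c(X, P) = -1009 + P*(787 - X) (c(X, P) = P*(787 - X) - 1009 = -1009 + P*(787 - X))
(-4778615 + (R - 1577892)*(-798358 + 326586))/(c(1533, 55) + 1990524) = (-4778615 + (-979462/1375009 - 1577892)*(-798358 + 326586))/((-1009 + 787*55 - 1*55*1533) + 1990524) = (-4778615 - 2169616680490/1375009*(-471772))/((-1009 + 43285 - 84315) + 1990524) = (-4778615 + 1023564400588128280/1375009)/(-42039 + 1990524) = (1023557829949495745/1375009)/1948485 = (1023557829949495745/1375009)*(1/1948485) = 204711565989899149/535836882273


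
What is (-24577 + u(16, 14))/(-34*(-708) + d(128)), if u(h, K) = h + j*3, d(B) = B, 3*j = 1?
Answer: -614/605 ≈ -1.0149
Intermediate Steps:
j = ⅓ (j = (⅓)*1 = ⅓ ≈ 0.33333)
u(h, K) = 1 + h (u(h, K) = h + (⅓)*3 = h + 1 = 1 + h)
(-24577 + u(16, 14))/(-34*(-708) + d(128)) = (-24577 + (1 + 16))/(-34*(-708) + 128) = (-24577 + 17)/(24072 + 128) = -24560/24200 = -24560*1/24200 = -614/605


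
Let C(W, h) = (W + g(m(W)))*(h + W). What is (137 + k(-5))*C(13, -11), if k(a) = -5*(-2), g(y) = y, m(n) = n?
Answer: 7644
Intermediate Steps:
k(a) = 10
C(W, h) = 2*W*(W + h) (C(W, h) = (W + W)*(h + W) = (2*W)*(W + h) = 2*W*(W + h))
(137 + k(-5))*C(13, -11) = (137 + 10)*(2*13*(13 - 11)) = 147*(2*13*2) = 147*52 = 7644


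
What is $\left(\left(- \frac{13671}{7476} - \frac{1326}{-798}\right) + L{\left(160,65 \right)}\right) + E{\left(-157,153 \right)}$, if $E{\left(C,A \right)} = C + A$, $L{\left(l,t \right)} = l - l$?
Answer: $- \frac{197299}{47348} \approx -4.167$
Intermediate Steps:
$L{\left(l,t \right)} = 0$
$E{\left(C,A \right)} = A + C$
$\left(\left(- \frac{13671}{7476} - \frac{1326}{-798}\right) + L{\left(160,65 \right)}\right) + E{\left(-157,153 \right)} = \left(\left(- \frac{13671}{7476} - \frac{1326}{-798}\right) + 0\right) + \left(153 - 157\right) = \left(\left(\left(-13671\right) \frac{1}{7476} - - \frac{221}{133}\right) + 0\right) - 4 = \left(\left(- \frac{651}{356} + \frac{221}{133}\right) + 0\right) - 4 = \left(- \frac{7907}{47348} + 0\right) - 4 = - \frac{7907}{47348} - 4 = - \frac{197299}{47348}$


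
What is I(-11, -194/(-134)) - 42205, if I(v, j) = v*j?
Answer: -2828802/67 ≈ -42221.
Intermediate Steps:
I(v, j) = j*v
I(-11, -194/(-134)) - 42205 = -194/(-134)*(-11) - 42205 = -194*(-1/134)*(-11) - 42205 = (97/67)*(-11) - 42205 = -1067/67 - 42205 = -2828802/67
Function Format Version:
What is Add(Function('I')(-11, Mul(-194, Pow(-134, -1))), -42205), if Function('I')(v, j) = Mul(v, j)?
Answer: Rational(-2828802, 67) ≈ -42221.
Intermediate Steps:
Function('I')(v, j) = Mul(j, v)
Add(Function('I')(-11, Mul(-194, Pow(-134, -1))), -42205) = Add(Mul(Mul(-194, Pow(-134, -1)), -11), -42205) = Add(Mul(Mul(-194, Rational(-1, 134)), -11), -42205) = Add(Mul(Rational(97, 67), -11), -42205) = Add(Rational(-1067, 67), -42205) = Rational(-2828802, 67)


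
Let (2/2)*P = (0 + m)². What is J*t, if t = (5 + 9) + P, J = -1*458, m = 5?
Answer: -17862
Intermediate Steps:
P = 25 (P = (0 + 5)² = 5² = 25)
J = -458
t = 39 (t = (5 + 9) + 25 = 14 + 25 = 39)
J*t = -458*39 = -17862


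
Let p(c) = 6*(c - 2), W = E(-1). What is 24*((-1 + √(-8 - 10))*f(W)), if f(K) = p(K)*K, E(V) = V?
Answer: -432 + 1296*I*√2 ≈ -432.0 + 1832.8*I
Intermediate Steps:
W = -1
p(c) = -12 + 6*c (p(c) = 6*(-2 + c) = -12 + 6*c)
f(K) = K*(-12 + 6*K) (f(K) = (-12 + 6*K)*K = K*(-12 + 6*K))
24*((-1 + √(-8 - 10))*f(W)) = 24*((-1 + √(-8 - 10))*(6*(-1)*(-2 - 1))) = 24*((-1 + √(-18))*(6*(-1)*(-3))) = 24*((-1 + 3*I*√2)*18) = 24*(-18 + 54*I*√2) = -432 + 1296*I*√2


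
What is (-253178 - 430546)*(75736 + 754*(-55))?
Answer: -23428486584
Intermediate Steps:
(-253178 - 430546)*(75736 + 754*(-55)) = -683724*(75736 - 41470) = -683724*34266 = -23428486584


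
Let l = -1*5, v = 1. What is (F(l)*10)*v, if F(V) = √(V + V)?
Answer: 10*I*√10 ≈ 31.623*I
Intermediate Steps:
l = -5
F(V) = √2*√V (F(V) = √(2*V) = √2*√V)
(F(l)*10)*v = ((√2*√(-5))*10)*1 = ((√2*(I*√5))*10)*1 = ((I*√10)*10)*1 = (10*I*√10)*1 = 10*I*√10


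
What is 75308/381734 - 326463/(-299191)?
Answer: 73576751335/57105688597 ≈ 1.2884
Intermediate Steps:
75308/381734 - 326463/(-299191) = 75308*(1/381734) - 326463*(-1/299191) = 37654/190867 + 326463/299191 = 73576751335/57105688597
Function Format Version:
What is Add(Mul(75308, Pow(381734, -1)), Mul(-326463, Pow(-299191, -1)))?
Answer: Rational(73576751335, 57105688597) ≈ 1.2884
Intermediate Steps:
Add(Mul(75308, Pow(381734, -1)), Mul(-326463, Pow(-299191, -1))) = Add(Mul(75308, Rational(1, 381734)), Mul(-326463, Rational(-1, 299191))) = Add(Rational(37654, 190867), Rational(326463, 299191)) = Rational(73576751335, 57105688597)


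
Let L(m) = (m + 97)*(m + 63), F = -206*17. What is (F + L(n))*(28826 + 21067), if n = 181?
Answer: 3209616690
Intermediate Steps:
F = -3502
L(m) = (63 + m)*(97 + m) (L(m) = (97 + m)*(63 + m) = (63 + m)*(97 + m))
(F + L(n))*(28826 + 21067) = (-3502 + (6111 + 181² + 160*181))*(28826 + 21067) = (-3502 + (6111 + 32761 + 28960))*49893 = (-3502 + 67832)*49893 = 64330*49893 = 3209616690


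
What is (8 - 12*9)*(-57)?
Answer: 5700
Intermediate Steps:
(8 - 12*9)*(-57) = (8 - 108)*(-57) = -100*(-57) = 5700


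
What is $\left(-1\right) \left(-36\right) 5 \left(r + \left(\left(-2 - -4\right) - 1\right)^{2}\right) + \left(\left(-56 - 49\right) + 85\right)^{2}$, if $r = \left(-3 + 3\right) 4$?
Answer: $580$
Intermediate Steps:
$r = 0$ ($r = 0 \cdot 4 = 0$)
$\left(-1\right) \left(-36\right) 5 \left(r + \left(\left(-2 - -4\right) - 1\right)^{2}\right) + \left(\left(-56 - 49\right) + 85\right)^{2} = \left(-1\right) \left(-36\right) 5 \left(0 + \left(\left(-2 - -4\right) - 1\right)^{2}\right) + \left(\left(-56 - 49\right) + 85\right)^{2} = 36 \cdot 5 \left(0 + \left(\left(-2 + 4\right) - 1\right)^{2}\right) + \left(\left(-56 - 49\right) + 85\right)^{2} = 180 \left(0 + \left(2 - 1\right)^{2}\right) + \left(-105 + 85\right)^{2} = 180 \left(0 + 1^{2}\right) + \left(-20\right)^{2} = 180 \left(0 + 1\right) + 400 = 180 \cdot 1 + 400 = 180 + 400 = 580$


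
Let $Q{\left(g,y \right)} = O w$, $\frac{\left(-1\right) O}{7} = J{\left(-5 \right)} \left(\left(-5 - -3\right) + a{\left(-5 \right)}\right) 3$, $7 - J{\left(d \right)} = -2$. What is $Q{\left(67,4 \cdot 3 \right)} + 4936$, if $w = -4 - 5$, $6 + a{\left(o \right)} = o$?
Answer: $-17177$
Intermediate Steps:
$J{\left(d \right)} = 9$ ($J{\left(d \right)} = 7 - -2 = 7 + 2 = 9$)
$a{\left(o \right)} = -6 + o$
$w = -9$ ($w = -4 - 5 = -9$)
$O = 2457$ ($O = - 7 \cdot 9 \left(\left(-5 - -3\right) - 11\right) 3 = - 7 \cdot 9 \left(\left(-5 + 3\right) - 11\right) 3 = - 7 \cdot 9 \left(-2 - 11\right) 3 = - 7 \cdot 9 \left(-13\right) 3 = - 7 \left(\left(-117\right) 3\right) = \left(-7\right) \left(-351\right) = 2457$)
$Q{\left(g,y \right)} = -22113$ ($Q{\left(g,y \right)} = 2457 \left(-9\right) = -22113$)
$Q{\left(67,4 \cdot 3 \right)} + 4936 = -22113 + 4936 = -17177$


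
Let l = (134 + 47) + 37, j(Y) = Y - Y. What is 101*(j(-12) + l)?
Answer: 22018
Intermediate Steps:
j(Y) = 0
l = 218 (l = 181 + 37 = 218)
101*(j(-12) + l) = 101*(0 + 218) = 101*218 = 22018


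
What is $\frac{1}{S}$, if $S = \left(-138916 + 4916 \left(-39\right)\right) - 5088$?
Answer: $- \frac{1}{335728} \approx -2.9786 \cdot 10^{-6}$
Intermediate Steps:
$S = -335728$ ($S = \left(-138916 - 191724\right) - 5088 = -330640 - 5088 = -335728$)
$\frac{1}{S} = \frac{1}{-335728} = - \frac{1}{335728}$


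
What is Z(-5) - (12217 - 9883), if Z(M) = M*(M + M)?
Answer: -2284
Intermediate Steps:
Z(M) = 2*M² (Z(M) = M*(2*M) = 2*M²)
Z(-5) - (12217 - 9883) = 2*(-5)² - (12217 - 9883) = 2*25 - 1*2334 = 50 - 2334 = -2284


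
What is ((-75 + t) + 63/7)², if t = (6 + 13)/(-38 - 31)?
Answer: 20912329/4761 ≈ 4392.4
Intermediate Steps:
t = -19/69 (t = 19/(-69) = 19*(-1/69) = -19/69 ≈ -0.27536)
((-75 + t) + 63/7)² = ((-75 - 19/69) + 63/7)² = (-5194/69 + 63*(⅐))² = (-5194/69 + 9)² = (-4573/69)² = 20912329/4761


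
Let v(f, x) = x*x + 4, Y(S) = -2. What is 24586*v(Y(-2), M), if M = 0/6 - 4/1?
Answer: 491720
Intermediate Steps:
M = -4 (M = 0*(1/6) - 4*1 = 0 - 4 = -4)
v(f, x) = 4 + x**2 (v(f, x) = x**2 + 4 = 4 + x**2)
24586*v(Y(-2), M) = 24586*(4 + (-4)**2) = 24586*(4 + 16) = 24586*20 = 491720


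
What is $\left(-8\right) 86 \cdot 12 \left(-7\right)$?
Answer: $57792$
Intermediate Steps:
$\left(-8\right) 86 \cdot 12 \left(-7\right) = \left(-688\right) \left(-84\right) = 57792$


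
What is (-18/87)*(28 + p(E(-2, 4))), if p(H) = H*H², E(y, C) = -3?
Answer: -6/29 ≈ -0.20690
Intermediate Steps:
p(H) = H³
(-18/87)*(28 + p(E(-2, 4))) = (-18/87)*(28 + (-3)³) = (-18*1/87)*(28 - 27) = -6/29*1 = -6/29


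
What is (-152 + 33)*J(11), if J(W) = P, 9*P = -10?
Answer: 1190/9 ≈ 132.22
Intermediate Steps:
P = -10/9 (P = (⅑)*(-10) = -10/9 ≈ -1.1111)
J(W) = -10/9
(-152 + 33)*J(11) = (-152 + 33)*(-10/9) = -119*(-10/9) = 1190/9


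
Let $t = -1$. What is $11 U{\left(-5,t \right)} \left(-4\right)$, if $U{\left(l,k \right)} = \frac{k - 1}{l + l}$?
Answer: $- \frac{44}{5} \approx -8.8$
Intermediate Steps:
$U{\left(l,k \right)} = \frac{-1 + k}{2 l}$
$11 U{\left(-5,t \right)} \left(-4\right) = 11 \frac{-1 - 1}{2 \left(-5\right)} \left(-4\right) = 11 \cdot \frac{1}{2} \left(- \frac{1}{5}\right) \left(-2\right) \left(-4\right) = 11 \cdot \frac{1}{5} \left(-4\right) = \frac{11}{5} \left(-4\right) = - \frac{44}{5}$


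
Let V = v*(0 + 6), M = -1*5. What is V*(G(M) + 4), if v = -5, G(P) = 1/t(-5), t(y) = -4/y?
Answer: -315/2 ≈ -157.50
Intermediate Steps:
M = -5
G(P) = 5/4 (G(P) = 1/(-4/(-5)) = 1/(-4*(-⅕)) = 1/(⅘) = 5/4)
V = -30 (V = -5*(0 + 6) = -5*6 = -30)
V*(G(M) + 4) = -30*(5/4 + 4) = -30*21/4 = -315/2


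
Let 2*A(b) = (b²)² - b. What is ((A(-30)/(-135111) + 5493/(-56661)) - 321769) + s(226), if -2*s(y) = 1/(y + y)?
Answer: -247428227216719491/768954892376 ≈ -3.2177e+5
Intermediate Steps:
s(y) = -1/(4*y) (s(y) = -1/(2*(y + y)) = -1/(2*y)/2 = -1/(4*y))
A(b) = b⁴/2 - b/2 (A(b) = ((b²)² - b)/2 = (b⁴ - b)/2 = b⁴/2 - b/2)
((A(-30)/(-135111) + 5493/(-56661)) - 321769) + s(226) = ((((½)*(-30)*(-1 + (-30)³))/(-135111) + 5493/(-56661)) - 321769) - ¼/226 = ((((½)*(-30)*(-1 - 27000))*(-1/135111) + 5493*(-1/56661)) - 321769) - ¼*1/226 = ((((½)*(-30)*(-27001))*(-1/135111) - 1831/18887) - 321769) - 1/904 = ((405015*(-1/135111) - 1831/18887) - 321769) - 1/904 = ((-135005/45037 - 1831/18887) - 321769) - 1/904 = (-2632302182/850613819 - 321769) - 1/904 = -273703790227993/850613819 - 1/904 = -247428227216719491/768954892376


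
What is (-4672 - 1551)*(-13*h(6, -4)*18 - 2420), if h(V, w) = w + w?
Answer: 3410204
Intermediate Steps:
h(V, w) = 2*w
(-4672 - 1551)*(-13*h(6, -4)*18 - 2420) = (-4672 - 1551)*(-26*(-4)*18 - 2420) = -6223*(-13*(-8)*18 - 2420) = -6223*(104*18 - 2420) = -6223*(1872 - 2420) = -6223*(-548) = 3410204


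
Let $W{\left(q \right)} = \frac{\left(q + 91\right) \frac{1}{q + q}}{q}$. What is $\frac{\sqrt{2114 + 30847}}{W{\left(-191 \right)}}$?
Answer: $- \frac{36481 \sqrt{32961}}{50} \approx -1.3246 \cdot 10^{5}$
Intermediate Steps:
$W{\left(q \right)} = \frac{91 + q}{2 q^{2}}$ ($W{\left(q \right)} = \frac{\left(91 + q\right) \frac{1}{2 q}}{q} = \frac{\frac{1}{2} \frac{1}{q} \left(91 + q\right)}{q} = \frac{91 + q}{2 q^{2}}$)
$\frac{\sqrt{2114 + 30847}}{W{\left(-191 \right)}} = \frac{\sqrt{2114 + 30847}}{\frac{1}{2} \cdot \frac{1}{36481} \left(91 - 191\right)} = \frac{\sqrt{32961}}{\frac{1}{2} \cdot \frac{1}{36481} \left(-100\right)} = \frac{\sqrt{32961}}{- \frac{50}{36481}} = \sqrt{32961} \left(- \frac{36481}{50}\right) = - \frac{36481 \sqrt{32961}}{50}$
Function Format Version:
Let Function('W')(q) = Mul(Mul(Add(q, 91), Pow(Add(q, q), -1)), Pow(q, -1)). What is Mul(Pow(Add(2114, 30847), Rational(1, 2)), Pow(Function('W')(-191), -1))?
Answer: Mul(Rational(-36481, 50), Pow(32961, Rational(1, 2))) ≈ -1.3246e+5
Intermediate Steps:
Function('W')(q) = Mul(Rational(1, 2), Pow(q, -2), Add(91, q)) (Function('W')(q) = Mul(Mul(Add(91, q), Pow(Mul(2, q), -1)), Pow(q, -1)) = Mul(Mul(Add(91, q), Mul(Rational(1, 2), Pow(q, -1))), Pow(q, -1)) = Mul(Mul(Rational(1, 2), Pow(q, -1), Add(91, q)), Pow(q, -1)) = Mul(Rational(1, 2), Pow(q, -2), Add(91, q)))
Mul(Pow(Add(2114, 30847), Rational(1, 2)), Pow(Function('W')(-191), -1)) = Mul(Pow(Add(2114, 30847), Rational(1, 2)), Pow(Mul(Rational(1, 2), Pow(-191, -2), Add(91, -191)), -1)) = Mul(Pow(32961, Rational(1, 2)), Pow(Mul(Rational(1, 2), Rational(1, 36481), -100), -1)) = Mul(Pow(32961, Rational(1, 2)), Pow(Rational(-50, 36481), -1)) = Mul(Pow(32961, Rational(1, 2)), Rational(-36481, 50)) = Mul(Rational(-36481, 50), Pow(32961, Rational(1, 2)))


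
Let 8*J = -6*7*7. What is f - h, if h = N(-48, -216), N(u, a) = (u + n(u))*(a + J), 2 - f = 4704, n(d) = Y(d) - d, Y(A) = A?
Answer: -16834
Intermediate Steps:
n(d) = 0 (n(d) = d - d = 0)
J = -147/4 (J = (-6*7*7)/8 = (-42*7)/8 = (⅛)*(-294) = -147/4 ≈ -36.750)
f = -4702 (f = 2 - 1*4704 = 2 - 4704 = -4702)
N(u, a) = u*(-147/4 + a) (N(u, a) = (u + 0)*(a - 147/4) = u*(-147/4 + a))
h = 12132 (h = (¼)*(-48)*(-147 + 4*(-216)) = (¼)*(-48)*(-147 - 864) = (¼)*(-48)*(-1011) = 12132)
f - h = -4702 - 1*12132 = -4702 - 12132 = -16834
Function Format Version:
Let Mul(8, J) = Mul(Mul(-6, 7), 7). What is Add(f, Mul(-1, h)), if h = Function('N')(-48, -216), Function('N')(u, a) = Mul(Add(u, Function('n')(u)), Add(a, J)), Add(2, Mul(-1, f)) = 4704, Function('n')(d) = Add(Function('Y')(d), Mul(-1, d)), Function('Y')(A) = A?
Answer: -16834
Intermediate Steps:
Function('n')(d) = 0 (Function('n')(d) = Add(d, Mul(-1, d)) = 0)
J = Rational(-147, 4) (J = Mul(Rational(1, 8), Mul(Mul(-6, 7), 7)) = Mul(Rational(1, 8), Mul(-42, 7)) = Mul(Rational(1, 8), -294) = Rational(-147, 4) ≈ -36.750)
f = -4702 (f = Add(2, Mul(-1, 4704)) = Add(2, -4704) = -4702)
Function('N')(u, a) = Mul(u, Add(Rational(-147, 4), a)) (Function('N')(u, a) = Mul(Add(u, 0), Add(a, Rational(-147, 4))) = Mul(u, Add(Rational(-147, 4), a)))
h = 12132 (h = Mul(Rational(1, 4), -48, Add(-147, Mul(4, -216))) = Mul(Rational(1, 4), -48, Add(-147, -864)) = Mul(Rational(1, 4), -48, -1011) = 12132)
Add(f, Mul(-1, h)) = Add(-4702, Mul(-1, 12132)) = Add(-4702, -12132) = -16834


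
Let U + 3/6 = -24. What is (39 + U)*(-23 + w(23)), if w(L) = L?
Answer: 0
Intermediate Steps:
U = -49/2 (U = -½ - 24 = -49/2 ≈ -24.500)
(39 + U)*(-23 + w(23)) = (39 - 49/2)*(-23 + 23) = (29/2)*0 = 0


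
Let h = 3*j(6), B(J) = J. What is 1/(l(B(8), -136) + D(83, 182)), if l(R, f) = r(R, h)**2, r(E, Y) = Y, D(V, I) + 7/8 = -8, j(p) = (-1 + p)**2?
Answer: 8/44929 ≈ 0.00017806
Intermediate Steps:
D(V, I) = -71/8 (D(V, I) = -7/8 - 8 = -71/8)
h = 75 (h = 3*(-1 + 6)**2 = 3*5**2 = 3*25 = 75)
l(R, f) = 5625 (l(R, f) = 75**2 = 5625)
1/(l(B(8), -136) + D(83, 182)) = 1/(5625 - 71/8) = 1/(44929/8) = 8/44929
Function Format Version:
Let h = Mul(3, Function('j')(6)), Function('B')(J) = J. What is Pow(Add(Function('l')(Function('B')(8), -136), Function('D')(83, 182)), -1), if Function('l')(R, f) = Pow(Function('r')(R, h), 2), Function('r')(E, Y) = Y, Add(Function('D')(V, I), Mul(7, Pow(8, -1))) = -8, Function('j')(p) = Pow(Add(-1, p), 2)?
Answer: Rational(8, 44929) ≈ 0.00017806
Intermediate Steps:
Function('D')(V, I) = Rational(-71, 8) (Function('D')(V, I) = Add(Rational(-7, 8), -8) = Rational(-71, 8))
h = 75 (h = Mul(3, Pow(Add(-1, 6), 2)) = Mul(3, Pow(5, 2)) = Mul(3, 25) = 75)
Function('l')(R, f) = 5625 (Function('l')(R, f) = Pow(75, 2) = 5625)
Pow(Add(Function('l')(Function('B')(8), -136), Function('D')(83, 182)), -1) = Pow(Add(5625, Rational(-71, 8)), -1) = Pow(Rational(44929, 8), -1) = Rational(8, 44929)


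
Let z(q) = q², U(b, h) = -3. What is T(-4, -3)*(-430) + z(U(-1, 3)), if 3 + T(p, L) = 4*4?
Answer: -5581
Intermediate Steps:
T(p, L) = 13 (T(p, L) = -3 + 4*4 = -3 + 16 = 13)
T(-4, -3)*(-430) + z(U(-1, 3)) = 13*(-430) + (-3)² = -5590 + 9 = -5581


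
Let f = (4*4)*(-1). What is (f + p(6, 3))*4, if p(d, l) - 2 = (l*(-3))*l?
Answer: -164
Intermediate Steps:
p(d, l) = 2 - 3*l² (p(d, l) = 2 + (l*(-3))*l = 2 + (-3*l)*l = 2 - 3*l²)
f = -16 (f = 16*(-1) = -16)
(f + p(6, 3))*4 = (-16 + (2 - 3*3²))*4 = (-16 + (2 - 3*9))*4 = (-16 + (2 - 27))*4 = (-16 - 25)*4 = -41*4 = -164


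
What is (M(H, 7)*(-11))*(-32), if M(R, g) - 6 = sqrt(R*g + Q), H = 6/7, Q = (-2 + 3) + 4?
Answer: 2112 + 352*sqrt(11) ≈ 3279.5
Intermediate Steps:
Q = 5 (Q = 1 + 4 = 5)
H = 6/7 (H = 6*(1/7) = 6/7 ≈ 0.85714)
M(R, g) = 6 + sqrt(5 + R*g) (M(R, g) = 6 + sqrt(R*g + 5) = 6 + sqrt(5 + R*g))
(M(H, 7)*(-11))*(-32) = ((6 + sqrt(5 + (6/7)*7))*(-11))*(-32) = ((6 + sqrt(5 + 6))*(-11))*(-32) = ((6 + sqrt(11))*(-11))*(-32) = (-66 - 11*sqrt(11))*(-32) = 2112 + 352*sqrt(11)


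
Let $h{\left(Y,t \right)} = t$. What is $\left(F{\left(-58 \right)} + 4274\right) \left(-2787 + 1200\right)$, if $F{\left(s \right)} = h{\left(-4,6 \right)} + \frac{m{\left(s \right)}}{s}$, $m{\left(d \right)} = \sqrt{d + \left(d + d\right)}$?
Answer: $-6792360 + \frac{1587 i \sqrt{174}}{58} \approx -6.7924 \cdot 10^{6} + 360.93 i$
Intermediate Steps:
$m{\left(d \right)} = \sqrt{3} \sqrt{d}$ ($m{\left(d \right)} = \sqrt{d + 2 d} = \sqrt{3 d} = \sqrt{3} \sqrt{d}$)
$F{\left(s \right)} = 6 + \frac{\sqrt{3}}{\sqrt{s}}$ ($F{\left(s \right)} = 6 + \frac{\sqrt{3} \sqrt{s}}{s} = 6 + \frac{\sqrt{3}}{\sqrt{s}}$)
$\left(F{\left(-58 \right)} + 4274\right) \left(-2787 + 1200\right) = \left(\left(6 + \frac{\sqrt{3}}{i \sqrt{58}}\right) + 4274\right) \left(-2787 + 1200\right) = \left(\left(6 + \sqrt{3} \left(- \frac{i \sqrt{58}}{58}\right)\right) + 4274\right) \left(-1587\right) = \left(\left(6 - \frac{i \sqrt{174}}{58}\right) + 4274\right) \left(-1587\right) = \left(4280 - \frac{i \sqrt{174}}{58}\right) \left(-1587\right) = -6792360 + \frac{1587 i \sqrt{174}}{58}$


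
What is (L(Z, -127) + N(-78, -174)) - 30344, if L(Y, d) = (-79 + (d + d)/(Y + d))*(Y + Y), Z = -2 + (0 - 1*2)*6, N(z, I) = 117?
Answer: -3957227/141 ≈ -28065.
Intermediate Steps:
Z = -14 (Z = -2 + (0 - 2)*6 = -2 - 2*6 = -2 - 12 = -14)
L(Y, d) = 2*Y*(-79 + 2*d/(Y + d)) (L(Y, d) = (-79 + (2*d)/(Y + d))*(2*Y) = (-79 + 2*d/(Y + d))*(2*Y) = 2*Y*(-79 + 2*d/(Y + d)))
(L(Z, -127) + N(-78, -174)) - 30344 = (-2*(-14)*(77*(-127) + 79*(-14))/(-14 - 127) + 117) - 30344 = (-2*(-14)*(-9779 - 1106)/(-141) + 117) - 30344 = (-2*(-14)*(-1/141)*(-10885) + 117) - 30344 = (304780/141 + 117) - 30344 = 321277/141 - 30344 = -3957227/141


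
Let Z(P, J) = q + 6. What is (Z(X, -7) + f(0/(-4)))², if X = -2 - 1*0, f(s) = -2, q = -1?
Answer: 9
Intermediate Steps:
X = -2 (X = -2 + 0 = -2)
Z(P, J) = 5 (Z(P, J) = -1 + 6 = 5)
(Z(X, -7) + f(0/(-4)))² = (5 - 2)² = 3² = 9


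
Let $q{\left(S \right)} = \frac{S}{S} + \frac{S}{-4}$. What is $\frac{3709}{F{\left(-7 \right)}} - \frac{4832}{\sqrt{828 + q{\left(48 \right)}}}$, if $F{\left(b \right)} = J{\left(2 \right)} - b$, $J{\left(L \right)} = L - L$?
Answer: $\frac{3709}{7} - \frac{4832 \sqrt{817}}{817} \approx 360.81$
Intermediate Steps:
$q{\left(S \right)} = 1 - \frac{S}{4}$ ($q{\left(S \right)} = 1 + S \left(- \frac{1}{4}\right) = 1 - \frac{S}{4}$)
$J{\left(L \right)} = 0$
$F{\left(b \right)} = - b$ ($F{\left(b \right)} = 0 - b = - b$)
$\frac{3709}{F{\left(-7 \right)}} - \frac{4832}{\sqrt{828 + q{\left(48 \right)}}} = \frac{3709}{\left(-1\right) \left(-7\right)} - \frac{4832}{\sqrt{828 + \left(1 - 12\right)}} = \frac{3709}{7} - \frac{4832}{\sqrt{828 + \left(1 - 12\right)}} = 3709 \cdot \frac{1}{7} - \frac{4832}{\sqrt{828 - 11}} = \frac{3709}{7} - \frac{4832}{\sqrt{817}} = \frac{3709}{7} - 4832 \frac{\sqrt{817}}{817} = \frac{3709}{7} - \frac{4832 \sqrt{817}}{817}$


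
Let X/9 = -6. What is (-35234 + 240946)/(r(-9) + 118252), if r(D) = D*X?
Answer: 102856/59369 ≈ 1.7325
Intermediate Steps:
X = -54 (X = 9*(-6) = -54)
r(D) = -54*D (r(D) = D*(-54) = -54*D)
(-35234 + 240946)/(r(-9) + 118252) = (-35234 + 240946)/(-54*(-9) + 118252) = 205712/(486 + 118252) = 205712/118738 = 205712*(1/118738) = 102856/59369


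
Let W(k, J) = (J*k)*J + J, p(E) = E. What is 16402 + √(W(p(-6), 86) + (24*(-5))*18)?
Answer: 16402 + 5*I*√1858 ≈ 16402.0 + 215.52*I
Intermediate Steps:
W(k, J) = J + k*J² (W(k, J) = k*J² + J = J + k*J²)
16402 + √(W(p(-6), 86) + (24*(-5))*18) = 16402 + √(86*(1 + 86*(-6)) + (24*(-5))*18) = 16402 + √(86*(1 - 516) - 120*18) = 16402 + √(86*(-515) - 2160) = 16402 + √(-44290 - 2160) = 16402 + √(-46450) = 16402 + 5*I*√1858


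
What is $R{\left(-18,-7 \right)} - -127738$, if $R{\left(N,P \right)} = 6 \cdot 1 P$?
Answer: $127696$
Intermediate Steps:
$R{\left(N,P \right)} = 6 P$
$R{\left(-18,-7 \right)} - -127738 = 6 \left(-7\right) - -127738 = -42 + 127738 = 127696$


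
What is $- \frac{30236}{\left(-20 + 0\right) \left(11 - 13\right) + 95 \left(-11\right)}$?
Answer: $\frac{30236}{1005} \approx 30.086$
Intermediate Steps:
$- \frac{30236}{\left(-20 + 0\right) \left(11 - 13\right) + 95 \left(-11\right)} = - \frac{30236}{\left(-20\right) \left(-2\right) - 1045} = - \frac{30236}{40 - 1045} = - \frac{30236}{-1005} = \left(-30236\right) \left(- \frac{1}{1005}\right) = \frac{30236}{1005}$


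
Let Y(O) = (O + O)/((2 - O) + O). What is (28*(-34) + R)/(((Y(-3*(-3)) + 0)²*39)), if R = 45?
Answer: -907/3159 ≈ -0.28712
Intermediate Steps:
Y(O) = O (Y(O) = (2*O)/2 = (2*O)*(½) = O)
(28*(-34) + R)/(((Y(-3*(-3)) + 0)²*39)) = (28*(-34) + 45)/(((-3*(-3) + 0)²*39)) = (-952 + 45)/(((9 + 0)²*39)) = -907/(9²*39) = -907/(81*39) = -907/3159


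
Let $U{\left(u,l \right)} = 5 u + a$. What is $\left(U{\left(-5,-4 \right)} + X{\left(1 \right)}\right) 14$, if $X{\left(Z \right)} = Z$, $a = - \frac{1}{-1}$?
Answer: $-322$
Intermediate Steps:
$a = 1$ ($a = \left(-1\right) \left(-1\right) = 1$)
$U{\left(u,l \right)} = 1 + 5 u$ ($U{\left(u,l \right)} = 5 u + 1 = 1 + 5 u$)
$\left(U{\left(-5,-4 \right)} + X{\left(1 \right)}\right) 14 = \left(\left(1 + 5 \left(-5\right)\right) + 1\right) 14 = \left(\left(1 - 25\right) + 1\right) 14 = \left(-24 + 1\right) 14 = \left(-23\right) 14 = -322$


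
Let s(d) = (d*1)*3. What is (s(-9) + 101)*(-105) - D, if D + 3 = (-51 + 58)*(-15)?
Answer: -7662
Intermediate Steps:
s(d) = 3*d (s(d) = d*3 = 3*d)
D = -108 (D = -3 + (-51 + 58)*(-15) = -3 + 7*(-15) = -3 - 105 = -108)
(s(-9) + 101)*(-105) - D = (3*(-9) + 101)*(-105) - 1*(-108) = (-27 + 101)*(-105) + 108 = 74*(-105) + 108 = -7770 + 108 = -7662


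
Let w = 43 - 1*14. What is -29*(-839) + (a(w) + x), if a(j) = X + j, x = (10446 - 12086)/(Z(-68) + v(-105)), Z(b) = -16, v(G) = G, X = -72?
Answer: 2940488/121 ≈ 24302.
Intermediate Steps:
w = 29 (w = 43 - 14 = 29)
x = 1640/121 (x = (10446 - 12086)/(-16 - 105) = -1640/(-121) = -1640*(-1/121) = 1640/121 ≈ 13.554)
a(j) = -72 + j
-29*(-839) + (a(w) + x) = -29*(-839) + ((-72 + 29) + 1640/121) = 24331 + (-43 + 1640/121) = 24331 - 3563/121 = 2940488/121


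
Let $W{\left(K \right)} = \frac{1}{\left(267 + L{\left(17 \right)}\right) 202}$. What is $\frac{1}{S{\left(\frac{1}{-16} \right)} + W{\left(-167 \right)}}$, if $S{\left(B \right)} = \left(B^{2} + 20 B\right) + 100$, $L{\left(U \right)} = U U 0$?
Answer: $\frac{6903552}{681752855} \approx 0.010126$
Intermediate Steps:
$L{\left(U \right)} = 0$ ($L{\left(U \right)} = U^{2} \cdot 0 = 0$)
$S{\left(B \right)} = 100 + B^{2} + 20 B$
$W{\left(K \right)} = \frac{1}{53934}$ ($W{\left(K \right)} = \frac{1}{\left(267 + 0\right) 202} = \frac{1}{267} \cdot \frac{1}{202} = \frac{1}{53934}$)
$\frac{1}{S{\left(\frac{1}{-16} \right)} + W{\left(-167 \right)}} = \frac{1}{\left(100 + \left(\frac{1}{-16}\right)^{2} + \frac{20}{-16}\right) + \frac{1}{53934}} = \frac{1}{\left(100 + \left(- \frac{1}{16}\right)^{2} + 20 \left(- \frac{1}{16}\right)\right) + \frac{1}{53934}} = \frac{1}{\left(100 + \frac{1}{256} - \frac{5}{4}\right) + \frac{1}{53934}} = \frac{1}{\frac{25281}{256} + \frac{1}{53934}} = \frac{1}{\frac{681752855}{6903552}} = \frac{6903552}{681752855}$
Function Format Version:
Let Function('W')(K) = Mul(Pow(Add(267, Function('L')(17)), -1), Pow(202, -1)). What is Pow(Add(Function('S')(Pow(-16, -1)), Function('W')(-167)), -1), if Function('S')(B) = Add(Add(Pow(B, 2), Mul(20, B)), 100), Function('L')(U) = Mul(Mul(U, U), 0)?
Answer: Rational(6903552, 681752855) ≈ 0.010126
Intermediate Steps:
Function('L')(U) = 0 (Function('L')(U) = Mul(Pow(U, 2), 0) = 0)
Function('S')(B) = Add(100, Pow(B, 2), Mul(20, B))
Function('W')(K) = Rational(1, 53934) (Function('W')(K) = Mul(Pow(Add(267, 0), -1), Pow(202, -1)) = Mul(Pow(267, -1), Rational(1, 202)) = Mul(Rational(1, 267), Rational(1, 202)) = Rational(1, 53934))
Pow(Add(Function('S')(Pow(-16, -1)), Function('W')(-167)), -1) = Pow(Add(Add(100, Pow(Pow(-16, -1), 2), Mul(20, Pow(-16, -1))), Rational(1, 53934)), -1) = Pow(Add(Add(100, Pow(Rational(-1, 16), 2), Mul(20, Rational(-1, 16))), Rational(1, 53934)), -1) = Pow(Add(Add(100, Rational(1, 256), Rational(-5, 4)), Rational(1, 53934)), -1) = Pow(Add(Rational(25281, 256), Rational(1, 53934)), -1) = Pow(Rational(681752855, 6903552), -1) = Rational(6903552, 681752855)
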